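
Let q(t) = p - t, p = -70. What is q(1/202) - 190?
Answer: -52521/202 ≈ -260.00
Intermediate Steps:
q(t) = -70 - t
q(1/202) - 190 = (-70 - 1/202) - 190 = -14141/202 - 190 = -52521/202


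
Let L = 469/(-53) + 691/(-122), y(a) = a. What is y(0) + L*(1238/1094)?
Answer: -58087579/3536902 ≈ -16.423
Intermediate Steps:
L = -93841/6466 (L = 469*(-1/53) + 691*(-1/122) = -469/53 - 691/122 = -93841/6466 ≈ -14.513)
y(0) + L*(1238/1094) = 0 - 58087579/(3233*1094) = 0 - 93841/6466*619/547 = 0 - 58087579/3536902 = -58087579/3536902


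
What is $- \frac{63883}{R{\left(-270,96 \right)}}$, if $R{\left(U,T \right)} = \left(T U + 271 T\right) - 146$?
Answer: $\frac{63883}{50} \approx 1277.7$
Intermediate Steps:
$R{\left(U,T \right)} = -146 + 271 T + T U$ ($R{\left(U,T \right)} = \left(271 T + T U\right) - 146 = -146 + 271 T + T U$)
$- \frac{63883}{R{\left(-270,96 \right)}} = - \frac{63883}{-146 + 271 \cdot 96 + 96 \left(-270\right)} = - \frac{63883}{-146 + 26016 - 25920} = - \frac{63883}{-50} = \left(-63883\right) \left(- \frac{1}{50}\right) = \frac{63883}{50}$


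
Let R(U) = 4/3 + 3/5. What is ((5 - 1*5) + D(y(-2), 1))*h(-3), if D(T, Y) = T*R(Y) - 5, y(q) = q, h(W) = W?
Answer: 133/5 ≈ 26.600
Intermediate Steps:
R(U) = 29/15 (R(U) = 4*(⅓) + 3*(⅕) = 4/3 + ⅗ = 29/15)
D(T, Y) = -5 + 29*T/15 (D(T, Y) = T*(29/15) - 5 = 29*T/15 - 5 = -5 + 29*T/15)
((5 - 1*5) + D(y(-2), 1))*h(-3) = ((5 - 1*5) + (-5 + (29/15)*(-2)))*(-3) = ((5 - 5) + (-5 - 58/15))*(-3) = (0 - 133/15)*(-3) = -133/15*(-3) = 133/5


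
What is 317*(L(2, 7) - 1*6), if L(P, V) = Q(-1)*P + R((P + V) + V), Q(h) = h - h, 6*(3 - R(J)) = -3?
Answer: -1585/2 ≈ -792.50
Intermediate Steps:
R(J) = 7/2 (R(J) = 3 - 1/6*(-3) = 3 + 1/2 = 7/2)
Q(h) = 0
L(P, V) = 7/2 (L(P, V) = 0*P + 7/2 = 0 + 7/2 = 7/2)
317*(L(2, 7) - 1*6) = 317*(7/2 - 1*6) = 317*(7/2 - 6) = 317*(-5/2) = -1585/2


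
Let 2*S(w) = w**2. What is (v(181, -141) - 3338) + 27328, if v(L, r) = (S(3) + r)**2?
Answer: 170489/4 ≈ 42622.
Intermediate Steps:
S(w) = w**2/2
v(L, r) = (9/2 + r)**2 (v(L, r) = ((1/2)*3**2 + r)**2 = ((1/2)*9 + r)**2 = (9/2 + r)**2)
(v(181, -141) - 3338) + 27328 = ((9 + 2*(-141))**2/4 - 3338) + 27328 = ((9 - 282)**2/4 - 3338) + 27328 = ((1/4)*(-273)**2 - 3338) + 27328 = ((1/4)*74529 - 3338) + 27328 = (74529/4 - 3338) + 27328 = 61177/4 + 27328 = 170489/4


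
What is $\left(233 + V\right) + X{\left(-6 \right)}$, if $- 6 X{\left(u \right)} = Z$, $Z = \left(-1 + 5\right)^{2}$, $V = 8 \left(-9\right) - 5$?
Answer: $\frac{460}{3} \approx 153.33$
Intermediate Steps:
$V = -77$ ($V = -72 - 5 = -77$)
$Z = 16$ ($Z = 4^{2} = 16$)
$X{\left(u \right)} = - \frac{8}{3}$ ($X{\left(u \right)} = \left(- \frac{1}{6}\right) 16 = - \frac{8}{3}$)
$\left(233 + V\right) + X{\left(-6 \right)} = \left(233 - 77\right) - \frac{8}{3} = 156 - \frac{8}{3} = \frac{460}{3}$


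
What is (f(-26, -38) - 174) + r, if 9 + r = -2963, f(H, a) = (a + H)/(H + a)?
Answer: -3145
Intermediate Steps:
f(H, a) = 1 (f(H, a) = (H + a)/(H + a) = 1)
r = -2972 (r = -9 - 2963 = -2972)
(f(-26, -38) - 174) + r = (1 - 174) - 2972 = -173 - 2972 = -3145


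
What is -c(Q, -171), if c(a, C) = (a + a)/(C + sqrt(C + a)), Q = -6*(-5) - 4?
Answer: 4446/14693 + 26*I*sqrt(145)/14693 ≈ 0.30259 + 0.021308*I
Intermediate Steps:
Q = 26 (Q = 30 - 4 = 26)
c(a, C) = 2*a/(C + sqrt(C + a)) (c(a, C) = (2*a)/(C + sqrt(C + a)) = 2*a/(C + sqrt(C + a)))
-c(Q, -171) = -2*26/(-171 + sqrt(-171 + 26)) = -2*26/(-171 + sqrt(-145)) = -2*26/(-171 + I*sqrt(145)) = -52/(-171 + I*sqrt(145))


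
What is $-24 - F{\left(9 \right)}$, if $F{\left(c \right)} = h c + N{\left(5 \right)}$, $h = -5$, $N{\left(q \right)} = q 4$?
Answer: $1$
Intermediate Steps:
$N{\left(q \right)} = 4 q$
$F{\left(c \right)} = 20 - 5 c$ ($F{\left(c \right)} = - 5 c + 4 \cdot 5 = - 5 c + 20 = 20 - 5 c$)
$-24 - F{\left(9 \right)} = -24 - \left(20 - 45\right) = -24 - -25 = -24 + 25 = 1$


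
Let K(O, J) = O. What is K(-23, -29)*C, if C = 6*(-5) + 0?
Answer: 690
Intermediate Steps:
C = -30 (C = -30 + 0 = -30)
K(-23, -29)*C = -23*(-30) = 690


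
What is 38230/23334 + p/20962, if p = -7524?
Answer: 156453061/122281827 ≈ 1.2794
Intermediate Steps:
38230/23334 + p/20962 = 38230/23334 - 7524/20962 = 38230*(1/23334) - 7524*1/20962 = 19115/11667 - 3762/10481 = 156453061/122281827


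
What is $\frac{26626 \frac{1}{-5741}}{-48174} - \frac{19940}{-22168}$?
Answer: $\frac{689416863641}{766366974114} \approx 0.89959$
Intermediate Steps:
$\frac{26626 \frac{1}{-5741}}{-48174} - \frac{19940}{-22168} = 26626 \left(- \frac{1}{5741}\right) \left(- \frac{1}{48174}\right) - - \frac{4985}{5542} = \left(- \frac{26626}{5741}\right) \left(- \frac{1}{48174}\right) + \frac{4985}{5542} = \frac{13313}{138283467} + \frac{4985}{5542} = \frac{689416863641}{766366974114}$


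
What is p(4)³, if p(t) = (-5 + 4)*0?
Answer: 0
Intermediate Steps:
p(t) = 0 (p(t) = -1*0 = 0)
p(4)³ = 0³ = 0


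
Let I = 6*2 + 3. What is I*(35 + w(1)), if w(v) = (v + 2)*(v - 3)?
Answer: 435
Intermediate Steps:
w(v) = (-3 + v)*(2 + v) (w(v) = (2 + v)*(-3 + v) = (-3 + v)*(2 + v))
I = 15 (I = 12 + 3 = 15)
I*(35 + w(1)) = 15*(35 + (-6 + 1² - 1*1)) = 15*(35 + (-6 + 1 - 1)) = 15*(35 - 6) = 15*29 = 435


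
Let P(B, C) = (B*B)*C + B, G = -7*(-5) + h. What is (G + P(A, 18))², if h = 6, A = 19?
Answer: 43007364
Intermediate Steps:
G = 41 (G = -7*(-5) + 6 = 35 + 6 = 41)
P(B, C) = B + C*B² (P(B, C) = B²*C + B = C*B² + B = B + C*B²)
(G + P(A, 18))² = (41 + 19*(1 + 19*18))² = (41 + 19*(1 + 342))² = (41 + 19*343)² = (41 + 6517)² = 6558² = 43007364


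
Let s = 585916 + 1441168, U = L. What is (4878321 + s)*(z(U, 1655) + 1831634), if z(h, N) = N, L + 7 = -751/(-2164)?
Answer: 12659603027045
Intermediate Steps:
L = -14397/2164 (L = -7 - 751/(-2164) = -7 - 751*(-1/2164) = -7 + 751/2164 = -14397/2164 ≈ -6.6530)
U = -14397/2164 ≈ -6.6530
s = 2027084
(4878321 + s)*(z(U, 1655) + 1831634) = (4878321 + 2027084)*(1655 + 1831634) = 6905405*1833289 = 12659603027045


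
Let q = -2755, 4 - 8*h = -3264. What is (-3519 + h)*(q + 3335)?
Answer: -1804090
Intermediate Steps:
h = 817/2 (h = 1/2 - 1/8*(-3264) = 1/2 + 408 = 817/2 ≈ 408.50)
(-3519 + h)*(q + 3335) = (-3519 + 817/2)*(-2755 + 3335) = -6221/2*580 = -1804090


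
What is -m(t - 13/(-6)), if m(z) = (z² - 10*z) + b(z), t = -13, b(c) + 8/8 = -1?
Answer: -8053/36 ≈ -223.69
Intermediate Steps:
b(c) = -2 (b(c) = -1 - 1 = -2)
m(z) = -2 + z² - 10*z (m(z) = (z² - 10*z) - 2 = -2 + z² - 10*z)
-m(t - 13/(-6)) = -(-2 + (-13 - 13/(-6))² - 10*(-13 - 13/(-6))) = -(-2 + (-13 - 13*(-1)/6)² - 10*(-13 - 13*(-1)/6)) = -(-2 + (-13 - 1*(-13/6))² - 10*(-13 - 1*(-13/6))) = -(-2 + (-13 + 13/6)² - 10*(-13 + 13/6)) = -(-2 + (-65/6)² - 10*(-65/6)) = -(-2 + 4225/36 + 325/3) = -1*8053/36 = -8053/36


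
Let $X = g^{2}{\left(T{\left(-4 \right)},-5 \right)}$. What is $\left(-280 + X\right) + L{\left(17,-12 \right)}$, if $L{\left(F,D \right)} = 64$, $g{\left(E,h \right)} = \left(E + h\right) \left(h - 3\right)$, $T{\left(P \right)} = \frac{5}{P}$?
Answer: $2284$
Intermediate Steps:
$g{\left(E,h \right)} = \left(-3 + h\right) \left(E + h\right)$ ($g{\left(E,h \right)} = \left(E + h\right) \left(-3 + h\right) = \left(-3 + h\right) \left(E + h\right)$)
$X = 2500$ ($X = \left(\left(-5\right)^{2} - 3 \frac{5}{-4} - -15 + \frac{5}{-4} \left(-5\right)\right)^{2} = \left(25 - 3 \cdot 5 \left(- \frac{1}{4}\right) + 15 + 5 \left(- \frac{1}{4}\right) \left(-5\right)\right)^{2} = \left(25 - - \frac{15}{4} + 15 - - \frac{25}{4}\right)^{2} = \left(25 + \frac{15}{4} + 15 + \frac{25}{4}\right)^{2} = 50^{2} = 2500$)
$\left(-280 + X\right) + L{\left(17,-12 \right)} = \left(-280 + 2500\right) + 64 = 2220 + 64 = 2284$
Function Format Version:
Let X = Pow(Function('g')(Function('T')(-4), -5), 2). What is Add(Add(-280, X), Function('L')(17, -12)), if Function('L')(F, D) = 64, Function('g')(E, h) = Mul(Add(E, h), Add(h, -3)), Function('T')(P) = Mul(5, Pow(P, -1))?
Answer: 2284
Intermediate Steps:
Function('g')(E, h) = Mul(Add(-3, h), Add(E, h)) (Function('g')(E, h) = Mul(Add(E, h), Add(-3, h)) = Mul(Add(-3, h), Add(E, h)))
X = 2500 (X = Pow(Add(Pow(-5, 2), Mul(-3, Mul(5, Pow(-4, -1))), Mul(-3, -5), Mul(Mul(5, Pow(-4, -1)), -5)), 2) = Pow(Add(25, Mul(-3, Mul(5, Rational(-1, 4))), 15, Mul(Mul(5, Rational(-1, 4)), -5)), 2) = Pow(Add(25, Mul(-3, Rational(-5, 4)), 15, Mul(Rational(-5, 4), -5)), 2) = Pow(Add(25, Rational(15, 4), 15, Rational(25, 4)), 2) = Pow(50, 2) = 2500)
Add(Add(-280, X), Function('L')(17, -12)) = Add(Add(-280, 2500), 64) = Add(2220, 64) = 2284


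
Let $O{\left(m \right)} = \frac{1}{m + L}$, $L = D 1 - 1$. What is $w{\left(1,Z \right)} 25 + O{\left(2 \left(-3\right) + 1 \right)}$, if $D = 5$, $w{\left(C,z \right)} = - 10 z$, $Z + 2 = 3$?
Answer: $-251$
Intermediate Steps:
$Z = 1$ ($Z = -2 + 3 = 1$)
$L = 4$ ($L = 5 \cdot 1 - 1 = 5 - 1 = 4$)
$O{\left(m \right)} = \frac{1}{4 + m}$ ($O{\left(m \right)} = \frac{1}{m + 4} = \frac{1}{4 + m}$)
$w{\left(1,Z \right)} 25 + O{\left(2 \left(-3\right) + 1 \right)} = \left(-10\right) 1 \cdot 25 + \frac{1}{4 + \left(2 \left(-3\right) + 1\right)} = \left(-10\right) 25 + \frac{1}{4 + \left(-6 + 1\right)} = -250 + \frac{1}{4 - 5} = -250 + \frac{1}{-1} = -250 - 1 = -251$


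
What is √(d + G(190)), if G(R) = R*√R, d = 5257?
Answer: √(5257 + 190*√190) ≈ 88.747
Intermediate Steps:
G(R) = R^(3/2)
√(d + G(190)) = √(5257 + 190^(3/2)) = √(5257 + 190*√190)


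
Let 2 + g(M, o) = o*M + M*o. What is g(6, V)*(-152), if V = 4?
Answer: -6992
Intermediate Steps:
g(M, o) = -2 + 2*M*o (g(M, o) = -2 + (o*M + M*o) = -2 + (M*o + M*o) = -2 + 2*M*o)
g(6, V)*(-152) = (-2 + 2*6*4)*(-152) = (-2 + 48)*(-152) = 46*(-152) = -6992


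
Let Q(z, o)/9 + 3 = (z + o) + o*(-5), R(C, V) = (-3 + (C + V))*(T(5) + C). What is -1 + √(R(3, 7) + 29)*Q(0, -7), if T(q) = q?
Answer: -1 + 225*√85 ≈ 2073.4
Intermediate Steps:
R(C, V) = (5 + C)*(-3 + C + V) (R(C, V) = (-3 + (C + V))*(5 + C) = (-3 + C + V)*(5 + C) = (5 + C)*(-3 + C + V))
Q(z, o) = -27 - 36*o + 9*z (Q(z, o) = -27 + 9*((z + o) + o*(-5)) = -27 + 9*((o + z) - 5*o) = -27 + 9*(z - 4*o) = -27 + (-36*o + 9*z) = -27 - 36*o + 9*z)
-1 + √(R(3, 7) + 29)*Q(0, -7) = -1 + √((-15 + 3² + 2*3 + 5*7 + 3*7) + 29)*(-27 - 36*(-7) + 9*0) = -1 + √((-15 + 9 + 6 + 35 + 21) + 29)*(-27 + 252 + 0) = -1 + √(56 + 29)*225 = -1 + √85*225 = -1 + 225*√85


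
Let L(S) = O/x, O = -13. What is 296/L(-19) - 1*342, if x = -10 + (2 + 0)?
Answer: -2078/13 ≈ -159.85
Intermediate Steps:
x = -8 (x = -10 + 2 = -8)
L(S) = 13/8 (L(S) = -13/(-8) = -13*(-1/8) = 13/8)
296/L(-19) - 1*342 = 296/(13/8) - 1*342 = 296*(8/13) - 342 = 2368/13 - 342 = -2078/13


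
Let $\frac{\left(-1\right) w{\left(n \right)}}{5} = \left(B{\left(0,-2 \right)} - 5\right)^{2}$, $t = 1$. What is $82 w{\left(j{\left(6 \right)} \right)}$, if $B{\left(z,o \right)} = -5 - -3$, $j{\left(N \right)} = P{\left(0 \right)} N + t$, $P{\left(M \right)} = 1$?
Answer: $-20090$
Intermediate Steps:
$j{\left(N \right)} = 1 + N$ ($j{\left(N \right)} = 1 N + 1 = N + 1 = 1 + N$)
$B{\left(z,o \right)} = -2$ ($B{\left(z,o \right)} = -5 + 3 = -2$)
$w{\left(n \right)} = -245$ ($w{\left(n \right)} = - 5 \left(-2 - 5\right)^{2} = - 5 \left(-7\right)^{2} = \left(-5\right) 49 = -245$)
$82 w{\left(j{\left(6 \right)} \right)} = 82 \left(-245\right) = -20090$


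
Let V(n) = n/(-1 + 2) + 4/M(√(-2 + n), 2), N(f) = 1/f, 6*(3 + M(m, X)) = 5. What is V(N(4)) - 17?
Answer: -967/52 ≈ -18.596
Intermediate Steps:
M(m, X) = -13/6 (M(m, X) = -3 + (⅙)*5 = -3 + ⅚ = -13/6)
V(n) = -24/13 + n (V(n) = n/(-1 + 2) + 4/(-13/6) = n/1 + 4*(-6/13) = n*1 - 24/13 = n - 24/13 = -24/13 + n)
V(N(4)) - 17 = (-24/13 + 1/4) - 17 = (-24/13 + ¼) - 17 = -83/52 - 17 = -967/52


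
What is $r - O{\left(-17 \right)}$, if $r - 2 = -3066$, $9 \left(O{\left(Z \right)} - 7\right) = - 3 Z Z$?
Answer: $- \frac{8924}{3} \approx -2974.7$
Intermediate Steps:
$O{\left(Z \right)} = 7 - \frac{Z^{2}}{3}$ ($O{\left(Z \right)} = 7 + \frac{- 3 Z Z}{9} = 7 + \frac{\left(-3\right) Z^{2}}{9} = 7 - \frac{Z^{2}}{3}$)
$r = -3064$ ($r = 2 - 3066 = -3064$)
$r - O{\left(-17 \right)} = -3064 - \left(7 - \frac{\left(-17\right)^{2}}{3}\right) = -3064 - \left(7 - \frac{289}{3}\right) = -3064 - - \frac{268}{3} = -3064 + \frac{268}{3} = - \frac{8924}{3}$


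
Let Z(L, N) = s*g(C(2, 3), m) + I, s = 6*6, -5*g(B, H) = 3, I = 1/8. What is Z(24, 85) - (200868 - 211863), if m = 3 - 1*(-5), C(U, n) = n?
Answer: 438941/40 ≈ 10974.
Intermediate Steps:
I = 1/8 ≈ 0.12500
m = 8 (m = 3 + 5 = 8)
g(B, H) = -3/5 (g(B, H) = -1/5*3 = -3/5)
s = 36
Z(L, N) = -859/40 (Z(L, N) = 36*(-3/5) + 1/8 = -108/5 + 1/8 = -859/40)
Z(24, 85) - (200868 - 211863) = -859/40 - (200868 - 211863) = -859/40 - 1*(-10995) = -859/40 + 10995 = 438941/40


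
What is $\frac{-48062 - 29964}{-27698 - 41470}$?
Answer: $\frac{39013}{34584} \approx 1.1281$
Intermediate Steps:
$\frac{-48062 - 29964}{-27698 - 41470} = \frac{-48062 - 29964}{-69168} = \left(-78026\right) \left(- \frac{1}{69168}\right) = \frac{39013}{34584}$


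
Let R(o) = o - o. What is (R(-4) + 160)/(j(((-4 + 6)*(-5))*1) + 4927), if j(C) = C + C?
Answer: 160/4907 ≈ 0.032606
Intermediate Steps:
R(o) = 0
j(C) = 2*C
(R(-4) + 160)/(j(((-4 + 6)*(-5))*1) + 4927) = (0 + 160)/(2*(((-4 + 6)*(-5))*1) + 4927) = 160/(2*((2*(-5))*1) + 4927) = 160/(2*(-10*1) + 4927) = 160/(2*(-10) + 4927) = 160/(-20 + 4927) = 160/4907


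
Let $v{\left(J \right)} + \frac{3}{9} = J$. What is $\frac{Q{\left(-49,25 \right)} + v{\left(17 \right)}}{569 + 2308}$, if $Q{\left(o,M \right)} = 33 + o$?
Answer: $\frac{2}{8631} \approx 0.00023172$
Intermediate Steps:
$v{\left(J \right)} = - \frac{1}{3} + J$
$\frac{Q{\left(-49,25 \right)} + v{\left(17 \right)}}{569 + 2308} = \frac{\left(33 - 49\right) + \left(- \frac{1}{3} + 17\right)}{569 + 2308} = \frac{-16 + \frac{50}{3}}{2877} = \frac{2}{3} \cdot \frac{1}{2877} = \frac{2}{8631}$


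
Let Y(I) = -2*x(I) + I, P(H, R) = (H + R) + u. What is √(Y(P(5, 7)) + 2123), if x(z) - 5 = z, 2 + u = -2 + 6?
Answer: √2099 ≈ 45.815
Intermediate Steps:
u = 2 (u = -2 + (-2 + 6) = -2 + 4 = 2)
x(z) = 5 + z
P(H, R) = 2 + H + R (P(H, R) = (H + R) + 2 = 2 + H + R)
Y(I) = -10 - I (Y(I) = -2*(5 + I) + I = (-10 - 2*I) + I = -10 - I)
√(Y(P(5, 7)) + 2123) = √((-10 - (2 + 5 + 7)) + 2123) = √((-10 - 1*14) + 2123) = √((-10 - 14) + 2123) = √(-24 + 2123) = √2099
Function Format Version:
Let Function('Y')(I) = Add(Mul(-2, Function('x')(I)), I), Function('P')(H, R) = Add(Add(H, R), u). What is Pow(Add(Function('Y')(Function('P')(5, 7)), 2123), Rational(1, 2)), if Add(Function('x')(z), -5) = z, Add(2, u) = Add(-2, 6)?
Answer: Pow(2099, Rational(1, 2)) ≈ 45.815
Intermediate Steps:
u = 2 (u = Add(-2, Add(-2, 6)) = Add(-2, 4) = 2)
Function('x')(z) = Add(5, z)
Function('P')(H, R) = Add(2, H, R) (Function('P')(H, R) = Add(Add(H, R), 2) = Add(2, H, R))
Function('Y')(I) = Add(-10, Mul(-1, I)) (Function('Y')(I) = Add(Mul(-2, Add(5, I)), I) = Add(Add(-10, Mul(-2, I)), I) = Add(-10, Mul(-1, I)))
Pow(Add(Function('Y')(Function('P')(5, 7)), 2123), Rational(1, 2)) = Pow(Add(Add(-10, Mul(-1, Add(2, 5, 7))), 2123), Rational(1, 2)) = Pow(Add(Add(-10, Mul(-1, 14)), 2123), Rational(1, 2)) = Pow(Add(Add(-10, -14), 2123), Rational(1, 2)) = Pow(Add(-24, 2123), Rational(1, 2)) = Pow(2099, Rational(1, 2))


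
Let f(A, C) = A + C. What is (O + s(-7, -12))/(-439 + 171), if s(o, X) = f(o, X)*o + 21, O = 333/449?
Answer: -1037/1796 ≈ -0.57739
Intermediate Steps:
O = 333/449 (O = 333*(1/449) = 333/449 ≈ 0.74165)
s(o, X) = 21 + o*(X + o) (s(o, X) = (o + X)*o + 21 = (X + o)*o + 21 = o*(X + o) + 21 = 21 + o*(X + o))
(O + s(-7, -12))/(-439 + 171) = (333/449 + (21 - 7*(-12 - 7)))/(-439 + 171) = (333/449 + (21 - 7*(-19)))/(-268) = (333/449 + (21 + 133))*(-1/268) = (333/449 + 154)*(-1/268) = (69479/449)*(-1/268) = -1037/1796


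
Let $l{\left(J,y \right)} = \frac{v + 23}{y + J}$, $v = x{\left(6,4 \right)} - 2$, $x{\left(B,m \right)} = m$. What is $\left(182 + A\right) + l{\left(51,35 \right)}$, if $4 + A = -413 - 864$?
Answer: $- \frac{94489}{86} \approx -1098.7$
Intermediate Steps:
$v = 2$ ($v = 4 - 2 = 2$)
$A = -1281$ ($A = -4 - 1277 = -1281$)
$l{\left(J,y \right)} = \frac{25}{J + y}$ ($l{\left(J,y \right)} = \frac{2 + 23}{y + J} = \frac{25}{J + y}$)
$\left(182 + A\right) + l{\left(51,35 \right)} = \left(182 - 1281\right) + \frac{25}{51 + 35} = -1099 + \frac{25}{86} = - \frac{94489}{86}$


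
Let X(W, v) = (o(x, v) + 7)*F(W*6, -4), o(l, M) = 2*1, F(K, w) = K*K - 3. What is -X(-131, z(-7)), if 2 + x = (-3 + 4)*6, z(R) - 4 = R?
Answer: -5560137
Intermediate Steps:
z(R) = 4 + R
x = 4 (x = -2 + (-3 + 4)*6 = -2 + 1*6 = -2 + 6 = 4)
F(K, w) = -3 + K**2 (F(K, w) = K**2 - 3 = -3 + K**2)
o(l, M) = 2
X(W, v) = -27 + 324*W**2 (X(W, v) = (2 + 7)*(-3 + (W*6)**2) = 9*(-3 + (6*W)**2) = 9*(-3 + 36*W**2) = -27 + 324*W**2)
-X(-131, z(-7)) = -(-27 + 324*(-131)**2) = -(-27 + 324*17161) = -(-27 + 5560164) = -1*5560137 = -5560137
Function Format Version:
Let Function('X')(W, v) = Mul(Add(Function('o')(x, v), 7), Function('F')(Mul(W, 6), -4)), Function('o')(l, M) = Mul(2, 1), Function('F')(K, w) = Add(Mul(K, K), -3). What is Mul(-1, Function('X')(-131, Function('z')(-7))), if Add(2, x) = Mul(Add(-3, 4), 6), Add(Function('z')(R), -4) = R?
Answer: -5560137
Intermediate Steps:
Function('z')(R) = Add(4, R)
x = 4 (x = Add(-2, Mul(Add(-3, 4), 6)) = Add(-2, Mul(1, 6)) = Add(-2, 6) = 4)
Function('F')(K, w) = Add(-3, Pow(K, 2)) (Function('F')(K, w) = Add(Pow(K, 2), -3) = Add(-3, Pow(K, 2)))
Function('o')(l, M) = 2
Function('X')(W, v) = Add(-27, Mul(324, Pow(W, 2))) (Function('X')(W, v) = Mul(Add(2, 7), Add(-3, Pow(Mul(W, 6), 2))) = Mul(9, Add(-3, Pow(Mul(6, W), 2))) = Mul(9, Add(-3, Mul(36, Pow(W, 2)))) = Add(-27, Mul(324, Pow(W, 2))))
Mul(-1, Function('X')(-131, Function('z')(-7))) = Mul(-1, Add(-27, Mul(324, Pow(-131, 2)))) = Mul(-1, Add(-27, Mul(324, 17161))) = Mul(-1, Add(-27, 5560164)) = Mul(-1, 5560137) = -5560137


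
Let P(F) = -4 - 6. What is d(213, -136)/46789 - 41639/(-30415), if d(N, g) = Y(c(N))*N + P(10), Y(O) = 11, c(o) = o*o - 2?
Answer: 2019205366/1423087435 ≈ 1.4189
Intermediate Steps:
c(o) = -2 + o² (c(o) = o² - 2 = -2 + o²)
P(F) = -10
d(N, g) = -10 + 11*N (d(N, g) = 11*N - 10 = -10 + 11*N)
d(213, -136)/46789 - 41639/(-30415) = (-10 + 11*213)/46789 - 41639/(-30415) = (-10 + 2343)*(1/46789) - 41639*(-1/30415) = 2333*(1/46789) + 41639/30415 = 2333/46789 + 41639/30415 = 2019205366/1423087435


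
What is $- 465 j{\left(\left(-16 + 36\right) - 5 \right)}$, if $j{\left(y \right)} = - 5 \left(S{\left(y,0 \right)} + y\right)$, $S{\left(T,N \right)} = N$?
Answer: $34875$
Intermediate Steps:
$j{\left(y \right)} = - 5 y$ ($j{\left(y \right)} = - 5 \left(0 + y\right) = - 5 y$)
$- 465 j{\left(\left(-16 + 36\right) - 5 \right)} = - 465 \left(- 5 \left(\left(-16 + 36\right) - 5\right)\right) = - 465 \left(- 5 \left(20 - 5\right)\right) = - 465 \left(\left(-5\right) 15\right) = \left(-465\right) \left(-75\right) = 34875$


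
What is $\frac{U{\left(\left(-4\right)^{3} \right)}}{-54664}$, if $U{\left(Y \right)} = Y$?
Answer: $\frac{8}{6833} \approx 0.0011708$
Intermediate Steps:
$\frac{U{\left(\left(-4\right)^{3} \right)}}{-54664} = \frac{\left(-4\right)^{3}}{-54664} = \left(-64\right) \left(- \frac{1}{54664}\right) = \frac{8}{6833}$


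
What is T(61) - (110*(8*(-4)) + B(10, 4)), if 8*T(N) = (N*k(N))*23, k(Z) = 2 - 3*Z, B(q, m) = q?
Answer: -225863/8 ≈ -28233.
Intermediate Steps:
T(N) = 23*N*(2 - 3*N)/8 (T(N) = ((N*(2 - 3*N))*23)/8 = (23*N*(2 - 3*N))/8 = 23*N*(2 - 3*N)/8)
T(61) - (110*(8*(-4)) + B(10, 4)) = (23/8)*61*(2 - 3*61) - (110*(8*(-4)) + 10) = (23/8)*61*(2 - 183) - (110*(-32) + 10) = (23/8)*61*(-181) - (-3520 + 10) = -253943/8 - 1*(-3510) = -253943/8 + 3510 = -225863/8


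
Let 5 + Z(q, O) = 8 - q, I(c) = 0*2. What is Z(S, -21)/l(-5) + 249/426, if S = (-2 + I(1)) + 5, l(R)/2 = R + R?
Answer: 83/142 ≈ 0.58451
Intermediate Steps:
l(R) = 4*R (l(R) = 2*(R + R) = 2*(2*R) = 4*R)
I(c) = 0
S = 3 (S = (-2 + 0) + 5 = -2 + 5 = 3)
Z(q, O) = 3 - q (Z(q, O) = -5 + (8 - q) = 3 - q)
Z(S, -21)/l(-5) + 249/426 = (3 - 1*3)/((4*(-5))) + 249/426 = (3 - 3)/(-20) + 249*(1/426) = 0*(-1/20) + 83/142 = 0 + 83/142 = 83/142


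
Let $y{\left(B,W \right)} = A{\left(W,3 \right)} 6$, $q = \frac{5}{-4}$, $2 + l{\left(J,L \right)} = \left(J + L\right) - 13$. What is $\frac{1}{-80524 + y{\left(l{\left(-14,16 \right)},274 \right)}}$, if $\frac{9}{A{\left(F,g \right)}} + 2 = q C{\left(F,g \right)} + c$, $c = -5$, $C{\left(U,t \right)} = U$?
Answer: $- \frac{233}{18762128} \approx -1.2419 \cdot 10^{-5}$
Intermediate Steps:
$l{\left(J,L \right)} = -15 + J + L$ ($l{\left(J,L \right)} = -2 - \left(13 - J - L\right) = -2 + \left(-13 + J + L\right) = -15 + J + L$)
$q = - \frac{5}{4}$ ($q = 5 \left(- \frac{1}{4}\right) = - \frac{5}{4} \approx -1.25$)
$A{\left(F,g \right)} = \frac{9}{-7 - \frac{5 F}{4}}$ ($A{\left(F,g \right)} = \frac{9}{-2 - \left(5 + \frac{5 F}{4}\right)} = \frac{9}{-7 - \frac{5 F}{4}}$)
$y{\left(B,W \right)} = - \frac{216}{28 + 5 W}$ ($y{\left(B,W \right)} = - \frac{36}{28 + 5 W} 6 = - \frac{216}{28 + 5 W}$)
$\frac{1}{-80524 + y{\left(l{\left(-14,16 \right)},274 \right)}} = \frac{1}{-80524 - \frac{216}{28 + 5 \cdot 274}} = \frac{1}{-80524 - \frac{216}{28 + 1370}} = \frac{1}{-80524 - \frac{216}{1398}} = \frac{1}{-80524 - \frac{36}{233}} = \frac{1}{- \frac{18762128}{233}} = - \frac{233}{18762128}$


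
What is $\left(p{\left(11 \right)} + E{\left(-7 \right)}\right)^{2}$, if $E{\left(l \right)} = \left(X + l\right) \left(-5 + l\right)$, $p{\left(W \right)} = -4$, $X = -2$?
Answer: $10816$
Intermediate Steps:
$E{\left(l \right)} = \left(-5 + l\right) \left(-2 + l\right)$ ($E{\left(l \right)} = \left(-2 + l\right) \left(-5 + l\right) = \left(-5 + l\right) \left(-2 + l\right)$)
$\left(p{\left(11 \right)} + E{\left(-7 \right)}\right)^{2} = \left(-4 + \left(10 + \left(-7\right)^{2} - -49\right)\right)^{2} = \left(-4 + \left(10 + 49 + 49\right)\right)^{2} = \left(-4 + 108\right)^{2} = 104^{2} = 10816$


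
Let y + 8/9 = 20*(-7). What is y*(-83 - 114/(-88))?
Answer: 1139615/99 ≈ 11511.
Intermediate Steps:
y = -1268/9 (y = -8/9 + 20*(-7) = -8/9 - 140 = -1268/9 ≈ -140.89)
y*(-83 - 114/(-88)) = -1268*(-83 - 114/(-88))/9 = -1268*(-83 - 114*(-1/88))/9 = -1268*(-83 + 57/44)/9 = -1268/9*(-3595/44) = 1139615/99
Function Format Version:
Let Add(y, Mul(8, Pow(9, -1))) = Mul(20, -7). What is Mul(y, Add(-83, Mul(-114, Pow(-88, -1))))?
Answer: Rational(1139615, 99) ≈ 11511.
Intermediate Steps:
y = Rational(-1268, 9) (y = Add(Rational(-8, 9), Mul(20, -7)) = Add(Rational(-8, 9), -140) = Rational(-1268, 9) ≈ -140.89)
Mul(y, Add(-83, Mul(-114, Pow(-88, -1)))) = Mul(Rational(-1268, 9), Add(-83, Mul(-114, Pow(-88, -1)))) = Mul(Rational(-1268, 9), Add(-83, Mul(-114, Rational(-1, 88)))) = Mul(Rational(-1268, 9), Add(-83, Rational(57, 44))) = Mul(Rational(-1268, 9), Rational(-3595, 44)) = Rational(1139615, 99)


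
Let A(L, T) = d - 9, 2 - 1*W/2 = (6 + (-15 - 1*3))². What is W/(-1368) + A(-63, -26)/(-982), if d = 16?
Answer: 16832/83961 ≈ 0.20047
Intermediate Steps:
W = -284 (W = 4 - 2*(6 + (-15 - 1*3))² = 4 - 2*(6 + (-15 - 3))² = 4 - 2*(6 - 18)² = 4 - 2*(-12)² = 4 - 2*144 = 4 - 288 = -284)
A(L, T) = 7 (A(L, T) = 16 - 9 = 7)
W/(-1368) + A(-63, -26)/(-982) = -284/(-1368) + 7/(-982) = -284*(-1/1368) + 7*(-1/982) = 71/342 - 7/982 = 16832/83961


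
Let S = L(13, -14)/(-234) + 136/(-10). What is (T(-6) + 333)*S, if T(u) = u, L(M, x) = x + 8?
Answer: -288523/65 ≈ -4438.8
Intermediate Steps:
L(M, x) = 8 + x
S = -2647/195 (S = (8 - 14)/(-234) + 136/(-10) = -6*(-1/234) + 136*(-1/10) = 1/39 - 68/5 = -2647/195 ≈ -13.574)
(T(-6) + 333)*S = (-6 + 333)*(-2647/195) = 327*(-2647/195) = -288523/65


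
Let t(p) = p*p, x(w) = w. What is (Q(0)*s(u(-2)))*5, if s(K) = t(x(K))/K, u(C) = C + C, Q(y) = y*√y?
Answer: 0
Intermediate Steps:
Q(y) = y^(3/2)
t(p) = p²
u(C) = 2*C
s(K) = K (s(K) = K²/K = K)
(Q(0)*s(u(-2)))*5 = (0^(3/2)*(2*(-2)))*5 = (0*(-4))*5 = 0*5 = 0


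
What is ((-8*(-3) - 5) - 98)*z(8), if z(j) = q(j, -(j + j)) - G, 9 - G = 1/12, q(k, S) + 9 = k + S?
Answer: 24569/12 ≈ 2047.4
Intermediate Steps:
q(k, S) = -9 + S + k (q(k, S) = -9 + (k + S) = -9 + (S + k) = -9 + S + k)
G = 107/12 (G = 9 - 1/12 = 107/12 ≈ 8.9167)
z(j) = -215/12 - j (z(j) = (-9 - (j + j) + j) - 1*107/12 = (-9 - 2*j + j) - 107/12 = (-9 - j) - 107/12 = -215/12 - j)
((-8*(-3) - 5) - 98)*z(8) = ((-8*(-3) - 5) - 98)*(-215/12 - 1*8) = ((24 - 5) - 98)*(-215/12 - 8) = (19 - 98)*(-311/12) = -79*(-311/12) = 24569/12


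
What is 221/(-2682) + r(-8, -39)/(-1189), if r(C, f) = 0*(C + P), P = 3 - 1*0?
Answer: -221/2682 ≈ -0.082401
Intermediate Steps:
P = 3 (P = 3 + 0 = 3)
r(C, f) = 0 (r(C, f) = 0*(C + 3) = 0*(3 + C) = 0)
221/(-2682) + r(-8, -39)/(-1189) = 221/(-2682) + 0/(-1189) = 221*(-1/2682) + 0*(-1/1189) = -221/2682 + 0 = -221/2682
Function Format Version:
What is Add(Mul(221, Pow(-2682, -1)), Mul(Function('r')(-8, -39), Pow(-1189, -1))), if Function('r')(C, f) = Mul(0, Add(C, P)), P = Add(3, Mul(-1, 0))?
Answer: Rational(-221, 2682) ≈ -0.082401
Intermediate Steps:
P = 3 (P = Add(3, 0) = 3)
Function('r')(C, f) = 0 (Function('r')(C, f) = Mul(0, Add(C, 3)) = Mul(0, Add(3, C)) = 0)
Add(Mul(221, Pow(-2682, -1)), Mul(Function('r')(-8, -39), Pow(-1189, -1))) = Add(Mul(221, Pow(-2682, -1)), Mul(0, Pow(-1189, -1))) = Add(Mul(221, Rational(-1, 2682)), Mul(0, Rational(-1, 1189))) = Add(Rational(-221, 2682), 0) = Rational(-221, 2682)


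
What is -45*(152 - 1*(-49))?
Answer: -9045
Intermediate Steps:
-45*(152 - 1*(-49)) = -45*(152 + 49) = -45*201 = -9045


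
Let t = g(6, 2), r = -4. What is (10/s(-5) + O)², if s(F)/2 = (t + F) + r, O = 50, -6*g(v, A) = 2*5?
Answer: 2512225/1024 ≈ 2453.3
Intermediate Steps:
g(v, A) = -5/3
t = -5/3 ≈ -1.6667
s(F) = -34/3 + 2*F (s(F) = 2*((-5/3 + F) - 4) = 2*(-17/3 + F) = -34/3 + 2*F)
(10/s(-5) + O)² = (10/(-34/3 + 2*(-5)) + 50)² = (10/(-34/3 - 10) + 50)² = (10/(-64/3) + 50)² = (10*(-3/64) + 50)² = (-15/32 + 50)² = (1585/32)² = 2512225/1024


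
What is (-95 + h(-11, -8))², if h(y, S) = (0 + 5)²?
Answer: 4900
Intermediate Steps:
h(y, S) = 25 (h(y, S) = 5² = 25)
(-95 + h(-11, -8))² = (-95 + 25)² = (-70)² = 4900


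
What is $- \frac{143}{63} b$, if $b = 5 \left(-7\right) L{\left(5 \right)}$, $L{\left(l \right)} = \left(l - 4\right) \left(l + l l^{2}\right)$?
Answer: $\frac{92950}{9} \approx 10328.0$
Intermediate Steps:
$L{\left(l \right)} = \left(-4 + l\right) \left(l + l^{3}\right)$
$b = -4550$ ($b = 5 \left(-7\right) 5 \left(-4 + 5 + 5^{3} - 4 \cdot 5^{2}\right) = - 35 \cdot 5 \left(-4 + 5 + 125 - 100\right) = - 35 \cdot 5 \cdot 26 = \left(-35\right) 130 = -4550$)
$- \frac{143}{63} b = - \frac{143}{63} \left(-4550\right) = \left(-143\right) \frac{1}{63} \left(-4550\right) = \left(- \frac{143}{63}\right) \left(-4550\right) = \frac{92950}{9}$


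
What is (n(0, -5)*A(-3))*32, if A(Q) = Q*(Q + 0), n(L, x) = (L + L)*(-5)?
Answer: 0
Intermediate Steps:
n(L, x) = -10*L (n(L, x) = (2*L)*(-5) = -10*L)
A(Q) = Q² (A(Q) = Q*Q = Q²)
(n(0, -5)*A(-3))*32 = (-10*0*(-3)²)*32 = (0*9)*32 = 0*32 = 0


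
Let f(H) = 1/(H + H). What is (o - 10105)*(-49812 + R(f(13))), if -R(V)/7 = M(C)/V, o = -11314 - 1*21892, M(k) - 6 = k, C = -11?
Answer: 2117994522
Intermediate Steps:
M(k) = 6 + k
f(H) = 1/(2*H)
o = -33206 (o = -11314 - 21892 = -33206)
R(V) = 35/V (R(V) = -7*(6 - 11)/V = -(-35)/V = 35/V)
(o - 10105)*(-49812 + R(f(13))) = (-33206 - 10105)*(-49812 + 35/(((½)/13))) = -43311*(-49812 + 35/(((½)*(1/13)))) = -43311*(-49812 + 35/(1/26)) = -43311*(-49812 + 35*26) = -43311*(-49812 + 910) = -43311*(-48902) = 2117994522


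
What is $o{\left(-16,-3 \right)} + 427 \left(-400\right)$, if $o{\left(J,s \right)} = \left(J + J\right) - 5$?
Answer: $-170837$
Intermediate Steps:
$o{\left(J,s \right)} = -5 + 2 J$ ($o{\left(J,s \right)} = 2 J - 5 = -5 + 2 J$)
$o{\left(-16,-3 \right)} + 427 \left(-400\right) = \left(-5 + 2 \left(-16\right)\right) + 427 \left(-400\right) = \left(-5 - 32\right) - 170800 = -37 - 170800 = -170837$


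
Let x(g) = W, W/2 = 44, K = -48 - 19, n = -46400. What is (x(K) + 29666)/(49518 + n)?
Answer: 14877/1559 ≈ 9.5426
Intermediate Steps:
K = -67
W = 88 (W = 2*44 = 88)
x(g) = 88
(x(K) + 29666)/(49518 + n) = (88 + 29666)/(49518 - 46400) = 29754/3118 = 29754*(1/3118) = 14877/1559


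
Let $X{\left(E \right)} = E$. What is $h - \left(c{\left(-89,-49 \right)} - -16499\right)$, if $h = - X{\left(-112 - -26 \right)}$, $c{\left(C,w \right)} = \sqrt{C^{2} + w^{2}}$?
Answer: $-16413 - \sqrt{10322} \approx -16515.0$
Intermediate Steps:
$h = 86$ ($h = - (-112 - -26) = - (-112 + 26) = \left(-1\right) \left(-86\right) = 86$)
$h - \left(c{\left(-89,-49 \right)} - -16499\right) = 86 - \left(\sqrt{\left(-89\right)^{2} + \left(-49\right)^{2}} - -16499\right) = 86 - \left(\sqrt{7921 + 2401} + 16499\right) = 86 - \left(\sqrt{10322} + 16499\right) = 86 - \left(16499 + \sqrt{10322}\right) = -16413 - \sqrt{10322}$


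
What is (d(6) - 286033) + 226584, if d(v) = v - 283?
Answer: -59726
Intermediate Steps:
d(v) = -283 + v
(d(6) - 286033) + 226584 = ((-283 + 6) - 286033) + 226584 = (-277 - 286033) + 226584 = -286310 + 226584 = -59726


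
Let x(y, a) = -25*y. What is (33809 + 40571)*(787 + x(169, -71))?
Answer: -255718440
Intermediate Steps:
(33809 + 40571)*(787 + x(169, -71)) = (33809 + 40571)*(787 - 25*169) = 74380*(787 - 4225) = 74380*(-3438) = -255718440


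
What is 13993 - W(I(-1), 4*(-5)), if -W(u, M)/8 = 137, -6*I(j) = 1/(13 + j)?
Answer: 15089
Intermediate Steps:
I(j) = -1/(6*(13 + j))
W(u, M) = -1096 (W(u, M) = -8*137 = -1096)
13993 - W(I(-1), 4*(-5)) = 13993 - 1*(-1096) = 13993 + 1096 = 15089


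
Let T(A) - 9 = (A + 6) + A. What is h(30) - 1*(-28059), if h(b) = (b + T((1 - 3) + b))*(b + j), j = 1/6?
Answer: 186635/6 ≈ 31106.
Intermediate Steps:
j = ⅙ ≈ 0.16667
T(A) = 15 + 2*A (T(A) = 9 + ((A + 6) + A) = 9 + ((6 + A) + A) = 9 + (6 + 2*A) = 15 + 2*A)
h(b) = (11 + 3*b)*(⅙ + b) (h(b) = (b + (15 + 2*((1 - 3) + b)))*(b + ⅙) = (b + (15 + 2*(-2 + b)))*(⅙ + b) = (b + (15 + (-4 + 2*b)))*(⅙ + b) = (b + (11 + 2*b))*(⅙ + b) = (11 + 3*b)*(⅙ + b))
h(30) - 1*(-28059) = (11/6 + 3*30² + (23/2)*30) - 1*(-28059) = (11/6 + 3*900 + 345) + 28059 = (11/6 + 2700 + 345) + 28059 = 18281/6 + 28059 = 186635/6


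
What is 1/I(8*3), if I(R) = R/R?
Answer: 1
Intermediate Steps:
I(R) = 1
1/I(8*3) = 1/1 = 1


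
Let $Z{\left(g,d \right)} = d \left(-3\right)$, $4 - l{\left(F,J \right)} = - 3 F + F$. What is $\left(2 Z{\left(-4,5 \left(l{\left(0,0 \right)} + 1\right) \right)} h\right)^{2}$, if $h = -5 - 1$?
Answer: $810000$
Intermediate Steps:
$l{\left(F,J \right)} = 4 + 2 F$ ($l{\left(F,J \right)} = 4 - \left(- 3 F + F\right) = 4 - - 2 F = 4 + 2 F$)
$Z{\left(g,d \right)} = - 3 d$
$h = -6$ ($h = -5 - 1 = -6$)
$\left(2 Z{\left(-4,5 \left(l{\left(0,0 \right)} + 1\right) \right)} h\right)^{2} = \left(2 \left(- 3 \cdot 5 \left(\left(4 + 2 \cdot 0\right) + 1\right)\right) \left(-6\right)\right)^{2} = \left(2 \left(- 3 \cdot 5 \left(\left(4 + 0\right) + 1\right)\right) \left(-6\right)\right)^{2} = \left(2 \left(- 3 \cdot 5 \left(4 + 1\right)\right) \left(-6\right)\right)^{2} = \left(2 \left(- 3 \cdot 5 \cdot 5\right) \left(-6\right)\right)^{2} = \left(2 \left(\left(-3\right) 25\right) \left(-6\right)\right)^{2} = \left(2 \left(-75\right) \left(-6\right)\right)^{2} = \left(\left(-150\right) \left(-6\right)\right)^{2} = 900^{2} = 810000$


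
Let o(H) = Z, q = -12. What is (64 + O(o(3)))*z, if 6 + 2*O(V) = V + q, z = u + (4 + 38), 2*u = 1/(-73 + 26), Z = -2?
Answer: 106569/47 ≈ 2267.4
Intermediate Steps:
u = -1/94 (u = 1/(2*(-73 + 26)) = (½)/(-47) = (½)*(-1/47) = -1/94 ≈ -0.010638)
o(H) = -2
z = 3947/94 (z = -1/94 + (4 + 38) = -1/94 + 42 = 3947/94 ≈ 41.989)
O(V) = -9 + V/2 (O(V) = -3 + (V - 12)/2 = -3 + (-12 + V)/2 = -3 + (-6 + V/2) = -9 + V/2)
(64 + O(o(3)))*z = (64 + (-9 + (½)*(-2)))*(3947/94) = (64 + (-9 - 1))*(3947/94) = (64 - 10)*(3947/94) = 54*(3947/94) = 106569/47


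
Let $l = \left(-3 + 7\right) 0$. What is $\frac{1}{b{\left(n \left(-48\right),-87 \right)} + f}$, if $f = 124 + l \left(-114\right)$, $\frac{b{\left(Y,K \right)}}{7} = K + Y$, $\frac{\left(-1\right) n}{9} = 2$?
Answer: $\frac{1}{5563} \approx 0.00017976$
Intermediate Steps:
$n = -18$ ($n = \left(-9\right) 2 = -18$)
$b{\left(Y,K \right)} = 7 K + 7 Y$ ($b{\left(Y,K \right)} = 7 \left(K + Y\right) = 7 K + 7 Y$)
$l = 0$ ($l = 4 \cdot 0 = 0$)
$f = 124$ ($f = 124 + 0 \left(-114\right) = 124 + 0 = 124$)
$\frac{1}{b{\left(n \left(-48\right),-87 \right)} + f} = \frac{1}{\left(7 \left(-87\right) + 7 \left(\left(-18\right) \left(-48\right)\right)\right) + 124} = \frac{1}{\left(-609 + 7 \cdot 864\right) + 124} = \frac{1}{\left(-609 + 6048\right) + 124} = \frac{1}{5439 + 124} = \frac{1}{5563}$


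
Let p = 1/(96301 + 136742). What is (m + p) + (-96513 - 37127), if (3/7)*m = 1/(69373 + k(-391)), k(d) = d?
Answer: -2148366199669891/16075772226 ≈ -1.3364e+5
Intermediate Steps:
p = 1/233043 ≈ 4.2911e-6
m = 7/206946 (m = 7/(3*(69373 - 391)) = (7/3)/68982 = (7/3)*(1/68982) = 7/206946 ≈ 3.3825e-5)
(m + p) + (-96513 - 37127) = (7/206946 + 1/233043) + (-96513 - 37127) = 612749/16075772226 - 133640 = -2148366199669891/16075772226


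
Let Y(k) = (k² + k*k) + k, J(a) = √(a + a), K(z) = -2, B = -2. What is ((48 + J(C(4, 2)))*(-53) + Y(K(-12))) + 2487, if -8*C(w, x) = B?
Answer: -51 - 53*√2/2 ≈ -88.477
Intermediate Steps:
C(w, x) = ¼ (C(w, x) = -⅛*(-2) = ¼)
J(a) = √2*√a (J(a) = √(2*a) = √2*√a)
Y(k) = k + 2*k² (Y(k) = (k² + k²) + k = 2*k² + k = k + 2*k²)
((48 + J(C(4, 2)))*(-53) + Y(K(-12))) + 2487 = ((48 + √2*√(¼))*(-53) - 2*(1 + 2*(-2))) + 2487 = ((48 + √2*(½))*(-53) - 2*(1 - 4)) + 2487 = ((48 + √2/2)*(-53) - 2*(-3)) + 2487 = ((-2544 - 53*√2/2) + 6) + 2487 = (-2538 - 53*√2/2) + 2487 = -51 - 53*√2/2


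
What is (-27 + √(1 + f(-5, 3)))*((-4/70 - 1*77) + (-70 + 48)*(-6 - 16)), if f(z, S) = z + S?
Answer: -384561/35 + 14243*I/35 ≈ -10987.0 + 406.94*I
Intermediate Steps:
f(z, S) = S + z
(-27 + √(1 + f(-5, 3)))*((-4/70 - 1*77) + (-70 + 48)*(-6 - 16)) = (-27 + √(1 + (3 - 5)))*((-4/70 - 1*77) + (-70 + 48)*(-6 - 16)) = (-27 + √(1 - 2))*((-4*1/70 - 77) - 22*(-22)) = (-27 + √(-1))*((-2/35 - 77) + 484) = (-27 + I)*(-2697/35 + 484) = (-27 + I)*(14243/35) = -384561/35 + 14243*I/35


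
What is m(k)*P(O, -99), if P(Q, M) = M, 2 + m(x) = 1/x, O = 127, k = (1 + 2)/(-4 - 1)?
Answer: 363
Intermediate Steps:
k = -⅗ (k = 3/(-5) = 3*(-⅕) = -⅗ ≈ -0.60000)
m(x) = -2 + 1/x
m(k)*P(O, -99) = (-2 + 1/(-⅗))*(-99) = (-2 - 5/3)*(-99) = -11/3*(-99) = 363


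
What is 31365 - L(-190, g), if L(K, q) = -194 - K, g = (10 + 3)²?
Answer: 31369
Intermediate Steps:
g = 169 (g = 13² = 169)
31365 - L(-190, g) = 31365 - (-194 - 1*(-190)) = 31365 - (-194 + 190) = 31365 - 1*(-4) = 31365 + 4 = 31369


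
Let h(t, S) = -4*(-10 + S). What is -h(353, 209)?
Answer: 796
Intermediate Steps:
h(t, S) = 40 - 4*S
-h(353, 209) = -(40 - 4*209) = -(40 - 836) = -1*(-796) = 796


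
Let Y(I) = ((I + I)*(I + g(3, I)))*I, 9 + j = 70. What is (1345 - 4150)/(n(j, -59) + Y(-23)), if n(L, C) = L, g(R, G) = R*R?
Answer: 85/447 ≈ 0.19016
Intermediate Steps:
j = 61 (j = -9 + 70 = 61)
g(R, G) = R**2
Y(I) = 2*I**2*(9 + I) (Y(I) = ((I + I)*(I + 3**2))*I = ((2*I)*(I + 9))*I = ((2*I)*(9 + I))*I = (2*I*(9 + I))*I = 2*I**2*(9 + I))
(1345 - 4150)/(n(j, -59) + Y(-23)) = (1345 - 4150)/(61 + 2*(-23)**2*(9 - 23)) = -2805/(61 + 2*529*(-14)) = -2805/(61 - 14812) = -2805/(-14751) = -2805*(-1/14751) = 85/447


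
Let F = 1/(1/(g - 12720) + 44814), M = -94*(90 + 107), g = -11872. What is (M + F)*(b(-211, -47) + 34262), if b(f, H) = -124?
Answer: -53591555242115124/84774299 ≈ -6.3217e+8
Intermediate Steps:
M = -18518 (M = -94*197 = -18518)
F = 24592/1102065887 (F = 1/(1/(-11872 - 12720) + 44814) = 1/(1/(-24592) + 44814) = 1/(-1/24592 + 44814) = 1/(1102065887/24592) = 24592/1102065887 ≈ 2.2314e-5)
(M + F)*(b(-211, -47) + 34262) = (-18518 + 24592/1102065887)*(-124 + 34262) = -20408056070874/1102065887*34138 = -53591555242115124/84774299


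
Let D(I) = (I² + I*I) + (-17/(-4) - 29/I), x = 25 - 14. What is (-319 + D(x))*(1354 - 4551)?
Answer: 10604449/44 ≈ 2.4101e+5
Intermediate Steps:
x = 11
D(I) = 17/4 - 29/I + 2*I² (D(I) = (I² + I²) + (-17*(-¼) - 29/I) = 2*I² + (17/4 - 29/I) = 17/4 - 29/I + 2*I²)
(-319 + D(x))*(1354 - 4551) = (-319 + (17/4 - 29/11 + 2*11²))*(1354 - 4551) = (-319 + (17/4 - 29*1/11 + 2*121))*(-3197) = (-319 + (17/4 - 29/11 + 242))*(-3197) = (-319 + 10719/44)*(-3197) = -3317/44*(-3197) = 10604449/44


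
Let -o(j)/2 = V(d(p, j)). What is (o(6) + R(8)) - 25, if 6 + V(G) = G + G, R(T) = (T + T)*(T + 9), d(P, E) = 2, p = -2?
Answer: 251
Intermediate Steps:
R(T) = 2*T*(9 + T) (R(T) = (2*T)*(9 + T) = 2*T*(9 + T))
V(G) = -6 + 2*G (V(G) = -6 + (G + G) = -6 + 2*G)
o(j) = 4 (o(j) = -2*(-6 + 2*2) = -2*(-6 + 4) = -2*(-2) = 4)
(o(6) + R(8)) - 25 = (4 + 2*8*(9 + 8)) - 25 = (4 + 2*8*17) - 25 = (4 + 272) - 25 = 276 - 25 = 251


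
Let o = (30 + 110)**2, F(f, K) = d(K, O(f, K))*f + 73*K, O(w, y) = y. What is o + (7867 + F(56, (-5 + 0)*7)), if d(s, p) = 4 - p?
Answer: 27096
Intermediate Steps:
F(f, K) = 73*K + f*(4 - K) (F(f, K) = (4 - K)*f + 73*K = f*(4 - K) + 73*K = 73*K + f*(4 - K))
o = 19600 (o = 140**2 = 19600)
o + (7867 + F(56, (-5 + 0)*7)) = 19600 + (7867 + (73*((-5 + 0)*7) - 1*56*(-4 + (-5 + 0)*7))) = 19600 + (7867 + (73*(-5*7) - 1*56*(-4 - 5*7))) = 19600 + (7867 + (73*(-35) - 1*56*(-4 - 35))) = 19600 + (7867 + (-2555 - 1*56*(-39))) = 19600 + (7867 + (-2555 + 2184)) = 19600 + (7867 - 371) = 19600 + 7496 = 27096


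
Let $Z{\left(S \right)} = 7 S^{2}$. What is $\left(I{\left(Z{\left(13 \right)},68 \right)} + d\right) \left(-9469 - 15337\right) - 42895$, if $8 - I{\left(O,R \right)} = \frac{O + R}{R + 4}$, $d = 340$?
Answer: $- \frac{32977515}{4} \approx -8.2444 \cdot 10^{6}$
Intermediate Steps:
$I{\left(O,R \right)} = 8 - \frac{O + R}{4 + R}$ ($I{\left(O,R \right)} = 8 - \frac{O + R}{R + 4} = 8 - \frac{O + R}{4 + R}$)
$\left(I{\left(Z{\left(13 \right)},68 \right)} + d\right) \left(-9469 - 15337\right) - 42895 = \left(\frac{32 - 7 \cdot 13^{2} + 7 \cdot 68}{4 + 68} + 340\right) \left(-9469 - 15337\right) - 42895 = \left(\frac{32 - 7 \cdot 169 + 476}{72} + 340\right) \left(-24806\right) - 42895 = \left(\frac{32 - 1183 + 476}{72} + 340\right) \left(-24806\right) - 42895 = \left(\frac{1}{72} \left(-675\right) + 340\right) \left(-24806\right) - 42895 = \left(- \frac{75}{8} + 340\right) \left(-24806\right) - 42895 = \frac{2645}{8} \left(-24806\right) - 42895 = - \frac{32805935}{4} - 42895 = - \frac{32977515}{4}$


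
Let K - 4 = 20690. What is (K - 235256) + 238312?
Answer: 23750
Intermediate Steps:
K = 20694 (K = 4 + 20690 = 20694)
(K - 235256) + 238312 = (20694 - 235256) + 238312 = -214562 + 238312 = 23750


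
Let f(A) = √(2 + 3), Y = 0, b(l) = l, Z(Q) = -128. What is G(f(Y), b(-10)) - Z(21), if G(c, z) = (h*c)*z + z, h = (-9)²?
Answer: 118 - 810*√5 ≈ -1693.2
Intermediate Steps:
h = 81
f(A) = √5
G(c, z) = z + 81*c*z (G(c, z) = (81*c)*z + z = 81*c*z + z = z + 81*c*z)
G(f(Y), b(-10)) - Z(21) = -10*(1 + 81*√5) - 1*(-128) = (-10 - 810*√5) + 128 = 118 - 810*√5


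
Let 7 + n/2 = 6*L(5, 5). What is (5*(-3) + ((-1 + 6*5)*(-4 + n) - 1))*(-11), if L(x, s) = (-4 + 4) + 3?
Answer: -5566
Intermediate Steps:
L(x, s) = 3 (L(x, s) = 0 + 3 = 3)
n = 22 (n = -14 + 2*(6*3) = -14 + 2*18 = -14 + 36 = 22)
(5*(-3) + ((-1 + 6*5)*(-4 + n) - 1))*(-11) = (5*(-3) + ((-1 + 6*5)*(-4 + 22) - 1))*(-11) = (-15 + ((-1 + 30)*18 - 1))*(-11) = (-15 + (29*18 - 1))*(-11) = (-15 + (522 - 1))*(-11) = (-15 + 521)*(-11) = 506*(-11) = -5566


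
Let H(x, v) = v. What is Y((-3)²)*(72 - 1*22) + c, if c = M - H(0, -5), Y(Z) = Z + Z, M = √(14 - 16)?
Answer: 905 + I*√2 ≈ 905.0 + 1.4142*I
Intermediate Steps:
M = I*√2 (M = √(-2) = I*√2 ≈ 1.4142*I)
Y(Z) = 2*Z
c = 5 + I*√2 (c = I*√2 - 1*(-5) = I*√2 + 5 = 5 + I*√2 ≈ 5.0 + 1.4142*I)
Y((-3)²)*(72 - 1*22) + c = (2*(-3)²)*(72 - 1*22) + (5 + I*√2) = (2*9)*(72 - 22) + (5 + I*√2) = 18*50 + (5 + I*√2) = 900 + (5 + I*√2) = 905 + I*√2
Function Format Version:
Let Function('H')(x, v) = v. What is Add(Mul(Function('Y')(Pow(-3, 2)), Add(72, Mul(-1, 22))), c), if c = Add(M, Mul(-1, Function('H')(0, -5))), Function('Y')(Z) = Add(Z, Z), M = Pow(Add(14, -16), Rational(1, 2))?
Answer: Add(905, Mul(I, Pow(2, Rational(1, 2)))) ≈ Add(905.00, Mul(1.4142, I))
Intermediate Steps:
M = Mul(I, Pow(2, Rational(1, 2))) (M = Pow(-2, Rational(1, 2)) = Mul(I, Pow(2, Rational(1, 2))) ≈ Mul(1.4142, I))
Function('Y')(Z) = Mul(2, Z)
c = Add(5, Mul(I, Pow(2, Rational(1, 2)))) (c = Add(Mul(I, Pow(2, Rational(1, 2))), Mul(-1, -5)) = Add(Mul(I, Pow(2, Rational(1, 2))), 5) = Add(5, Mul(I, Pow(2, Rational(1, 2)))) ≈ Add(5.0000, Mul(1.4142, I)))
Add(Mul(Function('Y')(Pow(-3, 2)), Add(72, Mul(-1, 22))), c) = Add(Mul(Mul(2, Pow(-3, 2)), Add(72, Mul(-1, 22))), Add(5, Mul(I, Pow(2, Rational(1, 2))))) = Add(Mul(Mul(2, 9), Add(72, -22)), Add(5, Mul(I, Pow(2, Rational(1, 2))))) = Add(Mul(18, 50), Add(5, Mul(I, Pow(2, Rational(1, 2))))) = Add(900, Add(5, Mul(I, Pow(2, Rational(1, 2))))) = Add(905, Mul(I, Pow(2, Rational(1, 2))))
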